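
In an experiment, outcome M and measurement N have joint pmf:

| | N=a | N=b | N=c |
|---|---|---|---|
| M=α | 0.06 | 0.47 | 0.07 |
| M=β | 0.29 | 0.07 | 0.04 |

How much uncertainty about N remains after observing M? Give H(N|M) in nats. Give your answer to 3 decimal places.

Marginals: p(M) = (0.6000, 0.4000), p(N) = (0.3500, 0.5400, 0.1100).
H(N|M) = Σ p(M) · H(N|M=·).
  M=α: p=0.6000, H(N|M=α) = 0.6722
  M=β: p=0.4000, H(N|M=β) = 0.7684
Weighted sum = 0.711 nats.

0.711 nats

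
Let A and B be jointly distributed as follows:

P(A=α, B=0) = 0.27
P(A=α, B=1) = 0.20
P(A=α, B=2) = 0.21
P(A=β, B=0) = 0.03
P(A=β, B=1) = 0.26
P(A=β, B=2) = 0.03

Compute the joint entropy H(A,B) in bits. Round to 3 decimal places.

2.256 bits

H(A,B) = −Σ p(x,y)·log₂ p(x,y) over all 6 cells.
  cell (α,0): −0.27·log₂0.27 = 0.5100
  cell (α,1): −0.20·log₂0.20 = 0.4644
  cell (α,2): −0.21·log₂0.21 = 0.4728
  cell (β,0): −0.03·log₂0.03 = 0.1518
  cell (β,1): −0.26·log₂0.26 = 0.5053
  cell (β,2): −0.03·log₂0.03 = 0.1518
Sum = 2.256 bits.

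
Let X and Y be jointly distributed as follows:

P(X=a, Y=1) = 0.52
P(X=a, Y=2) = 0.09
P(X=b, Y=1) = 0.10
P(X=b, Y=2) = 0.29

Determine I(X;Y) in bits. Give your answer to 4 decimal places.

0.2695 bits

Marginals: p(X) = (0.6100, 0.3900), p(Y) = (0.6200, 0.3800).
I(X;Y) = Σ p(x,y)·log₂[p(x,y)/(p(x)p(y))].
  (a,1): 0.52·log₂(1.3749) = 0.23887
  (a,2): 0.09·log₂(0.3883) = -0.12284
  (b,1): 0.10·log₂(0.4136) = -0.12738
  (b,2): 0.29·log₂(1.9568) = 0.28087
Sum = 0.2695 bits.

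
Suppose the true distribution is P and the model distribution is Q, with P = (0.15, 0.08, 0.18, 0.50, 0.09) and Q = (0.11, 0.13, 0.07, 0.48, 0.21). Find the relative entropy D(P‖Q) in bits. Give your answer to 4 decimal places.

D(P‖Q) = Σ p·log₂(p/q).
  0.15·log₂(0.15/0.11) = 0.06712
  0.08·log₂(0.08/0.13) = -0.05604
  0.18·log₂(0.18/0.07) = 0.24526
  0.50·log₂(0.50/0.48) = 0.02945
  0.09·log₂(0.09/0.21) = -0.11002
D(P‖Q) = 0.1758 bits.

0.1758 bits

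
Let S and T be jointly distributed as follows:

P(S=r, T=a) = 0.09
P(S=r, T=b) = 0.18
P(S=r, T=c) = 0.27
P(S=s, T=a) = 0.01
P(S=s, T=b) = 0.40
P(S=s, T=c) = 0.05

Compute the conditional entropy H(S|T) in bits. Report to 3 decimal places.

Chain rule: H(S|T) = H(S,T) − H(T).
Marginals: p(S) = (0.5400, 0.4600), p(T) = (0.1000, 0.5800, 0.3200).
H(S,T) = 2.0793 bits; H(T) = 1.3140 bits.
H(S|T) = 2.0793 − 1.3140 = 0.765 bits.

0.765 bits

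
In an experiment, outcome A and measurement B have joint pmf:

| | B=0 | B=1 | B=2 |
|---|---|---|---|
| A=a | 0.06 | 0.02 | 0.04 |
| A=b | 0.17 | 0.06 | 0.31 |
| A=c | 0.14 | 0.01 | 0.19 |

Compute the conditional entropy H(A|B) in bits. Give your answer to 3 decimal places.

1.339 bits

Marginals: p(A) = (0.1200, 0.5400, 0.3400), p(B) = (0.3700, 0.0900, 0.5400).
H(A|B) = Σ p(B) · H(A|B=·).
  B=0: p=0.3700, H(A|B=0) = 1.4716
  B=1: p=0.0900, H(A|B=1) = 1.2244
  B=2: p=0.5400, H(A|B=2) = 1.2680
Weighted sum = 1.339 bits.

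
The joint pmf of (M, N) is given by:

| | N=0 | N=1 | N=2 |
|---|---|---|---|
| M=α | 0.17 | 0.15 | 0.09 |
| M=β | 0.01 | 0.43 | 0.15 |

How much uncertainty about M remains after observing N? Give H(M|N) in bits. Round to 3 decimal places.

Marginals: p(M) = (0.4100, 0.5900), p(N) = (0.1800, 0.5800, 0.2400).
H(M|N) = Σ p(N) · H(M|N=·).
  N=0: p=0.1800, H(M|N=0) = 0.3095
  N=1: p=0.5800, H(M|N=1) = 0.8247
  N=2: p=0.2400, H(M|N=2) = 0.9544
Weighted sum = 0.763 bits.

0.763 bits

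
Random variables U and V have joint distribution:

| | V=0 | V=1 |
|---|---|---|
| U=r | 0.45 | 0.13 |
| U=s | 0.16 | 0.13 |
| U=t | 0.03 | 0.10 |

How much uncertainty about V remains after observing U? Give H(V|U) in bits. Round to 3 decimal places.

Marginals: p(U) = (0.5800, 0.2900, 0.1300), p(V) = (0.6400, 0.3600).
H(V|U) = Σ p(U) · H(V|U=·).
  U=r: p=0.5800, H(V|U=r) = 0.7677
  U=s: p=0.2900, H(V|U=s) = 0.9923
  U=t: p=0.1300, H(V|U=t) = 0.7793
Weighted sum = 0.834 bits.

0.834 bits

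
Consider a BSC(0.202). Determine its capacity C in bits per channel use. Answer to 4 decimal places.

Binary symmetric channel: C = 1 − h₂(ε) where h₂ is the binary entropy function.
h₂(0.202) = −0.202·log₂0.202 − 0.798·log₂0.798 = 0.7259.
C = 1 − 0.7259 = 0.2741 bits per channel use.

0.2741 bits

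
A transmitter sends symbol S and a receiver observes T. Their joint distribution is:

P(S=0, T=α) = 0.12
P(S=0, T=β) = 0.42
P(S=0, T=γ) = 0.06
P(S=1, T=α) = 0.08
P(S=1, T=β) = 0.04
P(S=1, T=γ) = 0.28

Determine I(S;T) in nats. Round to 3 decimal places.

0.244 nats

Marginals: p(S) = (0.6000, 0.4000), p(T) = (0.2000, 0.4600, 0.3400).
I(S;T) = Σ p(x,y)·ln[p(x,y)/(p(x)p(y))].
  (0,α): 0.12·ln(1.0000) = 0.0000
  (0,β): 0.42·ln(1.5217) = 0.1763
  (0,γ): 0.06·ln(0.2941) = -0.0734
  (1,α): 0.08·ln(1.0000) = 0.0000
  (1,β): 0.04·ln(0.2174) = -0.0610
  (1,γ): 0.28·ln(2.0588) = 0.2022
Sum = 0.244 nats.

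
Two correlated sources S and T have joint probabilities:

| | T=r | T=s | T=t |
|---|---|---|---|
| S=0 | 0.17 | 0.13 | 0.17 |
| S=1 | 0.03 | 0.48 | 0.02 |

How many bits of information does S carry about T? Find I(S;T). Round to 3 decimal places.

0.327 bits

Marginals: p(S) = (0.4700, 0.5300), p(T) = (0.2000, 0.6100, 0.1900).
I(S;T) = H(S) + H(T) − H(S,T).
H(S) = 0.9974, H(T) = 1.3546, H(S,T) = 2.0247.
I(S;T) = 0.9974 + 1.3546 − 2.0247 = 0.327 bits.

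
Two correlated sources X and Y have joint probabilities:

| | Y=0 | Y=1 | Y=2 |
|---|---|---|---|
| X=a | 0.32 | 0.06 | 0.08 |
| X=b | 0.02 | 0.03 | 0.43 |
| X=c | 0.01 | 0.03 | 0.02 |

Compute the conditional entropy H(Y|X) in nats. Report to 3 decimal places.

Marginals: p(X) = (0.4600, 0.4800, 0.0600), p(Y) = (0.3500, 0.1200, 0.5300).
H(Y|X) = Σ p(X) · H(Y|X=·).
  X=a: p=0.4600, H(Y|X=a) = 0.8223
  X=b: p=0.4800, H(Y|X=b) = 0.4042
  X=c: p=0.0600, H(Y|X=c) = 1.0114
Weighted sum = 0.633 nats.

0.633 nats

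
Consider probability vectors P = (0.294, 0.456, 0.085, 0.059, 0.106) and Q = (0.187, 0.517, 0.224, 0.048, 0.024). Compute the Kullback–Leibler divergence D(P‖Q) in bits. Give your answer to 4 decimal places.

0.2352 bits

D(P‖Q) = Σ p·log₂(p/q).
  0.294·log₂(0.294/0.187) = 0.19192
  0.456·log₂(0.456/0.517) = -0.08260
  0.085·log₂(0.085/0.224) = -0.11883
  0.059·log₂(0.059/0.048) = 0.01756
  0.106·log₂(0.106/0.024) = 0.22715
D(P‖Q) = 0.2352 bits.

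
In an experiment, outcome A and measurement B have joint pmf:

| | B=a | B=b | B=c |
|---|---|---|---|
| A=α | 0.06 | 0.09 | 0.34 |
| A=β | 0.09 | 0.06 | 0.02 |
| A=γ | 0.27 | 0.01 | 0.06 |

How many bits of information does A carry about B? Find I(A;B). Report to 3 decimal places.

0.368 bits

Marginals: p(A) = (0.4900, 0.1700, 0.3400), p(B) = (0.4200, 0.1600, 0.4200).
I(A;B) = H(A) + H(B) − H(A,B).
H(A) = 1.4680, H(B) = 1.4743, H(A,B) = 2.5744.
I(A;B) = 1.4680 + 1.4743 − 2.5744 = 0.368 bits.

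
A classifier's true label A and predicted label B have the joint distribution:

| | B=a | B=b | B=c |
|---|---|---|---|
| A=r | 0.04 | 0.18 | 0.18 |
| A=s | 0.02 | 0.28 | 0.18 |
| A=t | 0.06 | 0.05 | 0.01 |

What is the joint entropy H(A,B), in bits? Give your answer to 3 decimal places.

H(A,B) = −Σ p(x,y)·log₂ p(x,y) over all 9 cells.
  cell (r,a): −0.04·log₂0.04 = 0.1858
  cell (r,b): −0.18·log₂0.18 = 0.4453
  cell (r,c): −0.18·log₂0.18 = 0.4453
  cell (s,a): −0.02·log₂0.02 = 0.1129
  cell (s,b): −0.28·log₂0.28 = 0.5142
  cell (s,c): −0.18·log₂0.18 = 0.4453
  cell (t,a): −0.06·log₂0.06 = 0.2435
  cell (t,b): −0.05·log₂0.05 = 0.2161
  cell (t,c): −0.01·log₂0.01 = 0.0664
Sum = 2.675 bits.

2.675 bits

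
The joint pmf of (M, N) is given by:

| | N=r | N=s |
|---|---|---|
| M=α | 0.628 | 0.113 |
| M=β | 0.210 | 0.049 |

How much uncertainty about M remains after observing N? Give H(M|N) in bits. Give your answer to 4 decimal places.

Marginals: p(M) = (0.7410, 0.2590), p(N) = (0.8380, 0.1620).
H(M|N) = Σ p(N) · H(M|N=·).
  N=r: p=0.8380, H(M|N=r) = 0.8122
  N=s: p=0.1620, H(M|N=s) = 0.8843
Weighted sum = 0.8239 bits.

0.8239 bits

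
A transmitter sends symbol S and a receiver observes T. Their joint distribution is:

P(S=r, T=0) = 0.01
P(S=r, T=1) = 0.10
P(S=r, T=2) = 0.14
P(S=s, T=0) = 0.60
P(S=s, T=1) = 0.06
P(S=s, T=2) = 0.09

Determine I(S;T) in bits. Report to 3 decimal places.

0.363 bits

Marginals: p(S) = (0.2500, 0.7500), p(T) = (0.6100, 0.1600, 0.2300).
I(S;T) = H(S) + H(T) − H(S,T).
H(S) = 0.8113, H(T) = 1.3457, H(S,T) = 1.7941.
I(S;T) = 0.8113 + 1.3457 − 1.7941 = 0.363 bits.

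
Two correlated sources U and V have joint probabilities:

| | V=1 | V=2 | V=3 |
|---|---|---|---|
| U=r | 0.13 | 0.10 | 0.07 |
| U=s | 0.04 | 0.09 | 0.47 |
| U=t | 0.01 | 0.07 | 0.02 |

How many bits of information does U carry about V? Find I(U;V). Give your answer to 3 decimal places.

Marginals: p(U) = (0.3000, 0.6000, 0.1000), p(V) = (0.1800, 0.2600, 0.5600).
I(U;V) = H(U) + H(V) − H(U,V).
H(U) = 1.2955, H(V) = 1.4190, H(U,V) = 2.4416.
I(U;V) = 1.2955 + 1.4190 − 2.4416 = 0.273 bits.

0.273 bits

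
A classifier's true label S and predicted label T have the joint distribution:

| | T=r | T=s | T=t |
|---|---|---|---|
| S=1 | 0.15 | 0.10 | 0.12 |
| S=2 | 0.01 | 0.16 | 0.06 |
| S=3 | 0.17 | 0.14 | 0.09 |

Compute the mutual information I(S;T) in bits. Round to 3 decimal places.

Marginals: p(S) = (0.3700, 0.2300, 0.4000), p(T) = (0.3300, 0.4000, 0.2700).
I(S;T) = H(S) + H(T) − H(S,T).
H(S) = 1.5472, H(T) = 1.5666, H(S,T) = 2.9871.
I(S;T) = 1.5472 + 1.5666 − 2.9871 = 0.127 bits.

0.127 bits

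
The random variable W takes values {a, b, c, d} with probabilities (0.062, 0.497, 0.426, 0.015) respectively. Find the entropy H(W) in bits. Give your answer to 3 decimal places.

1.365 bits

H(W) = −Σ p·log₂ p.
  −(0.062)·log₂(0.062) = 0.2487
  −(0.497)·log₂(0.497) = 0.5013
  −(0.426)·log₂(0.426) = 0.5244
  −(0.015)·log₂(0.015) = 0.0909
Sum: 0.2487 + 0.5013 + 0.5244 + 0.0909 = 1.365 bits.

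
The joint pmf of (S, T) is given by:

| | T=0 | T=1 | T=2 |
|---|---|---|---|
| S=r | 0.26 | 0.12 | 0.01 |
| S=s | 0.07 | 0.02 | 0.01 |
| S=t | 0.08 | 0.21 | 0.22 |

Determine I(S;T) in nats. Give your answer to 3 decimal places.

Marginals: p(S) = (0.3900, 0.1000, 0.5100), p(T) = (0.4100, 0.3500, 0.2400).
I(S;T) = H(S) + H(T) − H(S,T).
H(S) = 0.9409, H(T) = 1.0755, H(S,T) = 1.8241.
I(S;T) = 0.9409 + 1.0755 − 1.8241 = 0.192 nats.

0.192 nats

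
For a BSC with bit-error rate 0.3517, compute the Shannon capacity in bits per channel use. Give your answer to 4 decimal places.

0.0644 bits

Binary symmetric channel: C = 1 − h₂(ε) where h₂ is the binary entropy function.
h₂(0.3517) = −0.3517·log₂0.3517 − 0.6483·log₂0.6483 = 0.9356.
C = 1 − 0.9356 = 0.0644 bits per channel use.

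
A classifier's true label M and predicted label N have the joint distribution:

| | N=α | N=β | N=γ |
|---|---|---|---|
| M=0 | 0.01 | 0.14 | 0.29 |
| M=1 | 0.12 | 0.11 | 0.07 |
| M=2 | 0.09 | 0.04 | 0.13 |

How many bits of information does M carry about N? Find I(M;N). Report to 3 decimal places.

0.202 bits

Marginals: p(M) = (0.4400, 0.3000, 0.2600), p(N) = (0.2200, 0.2900, 0.4900).
I(M;N) = H(M) + H(N) − H(M,N).
H(M) = 1.5475, H(N) = 1.5028, H(M,N) = 2.8484.
I(M;N) = 1.5475 + 1.5028 − 2.8484 = 0.202 bits.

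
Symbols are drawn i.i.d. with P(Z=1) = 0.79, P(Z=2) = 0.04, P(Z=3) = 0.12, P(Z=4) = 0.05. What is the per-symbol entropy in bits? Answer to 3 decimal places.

H(Z) = −Σ p·log₂ p.
  −(0.79)·log₂(0.79) = 0.2687
  −(0.04)·log₂(0.04) = 0.1858
  −(0.12)·log₂(0.12) = 0.3671
  −(0.05)·log₂(0.05) = 0.2161
Sum: 0.2687 + 0.1858 + 0.3671 + 0.2161 = 1.038 bits.

1.038 bits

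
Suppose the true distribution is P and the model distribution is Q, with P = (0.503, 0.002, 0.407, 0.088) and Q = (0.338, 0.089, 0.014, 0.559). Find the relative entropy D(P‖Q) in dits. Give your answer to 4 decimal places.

D(P‖Q) = Σ p·log₁₀(p/q).
  0.503·log₁₀(0.503/0.338) = 0.08684
  0.002·log₁₀(0.002/0.089) = -0.00330
  0.407·log₁₀(0.407/0.014) = 0.59563
  0.088·log₁₀(0.088/0.559) = -0.07066
D(P‖Q) = 0.6085 dits.

0.6085 dits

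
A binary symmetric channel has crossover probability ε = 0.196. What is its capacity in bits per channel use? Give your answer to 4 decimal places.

0.2861 bits

Binary symmetric channel: C = 1 − h₂(ε) where h₂ is the binary entropy function.
h₂(0.196) = −0.196·log₂0.196 − 0.804·log₂0.804 = 0.7139.
C = 1 − 0.7139 = 0.2861 bits per channel use.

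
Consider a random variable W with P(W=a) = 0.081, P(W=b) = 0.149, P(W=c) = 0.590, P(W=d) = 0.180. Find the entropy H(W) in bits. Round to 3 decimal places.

1.597 bits

H(W) = −Σ p·log₂ p.
  −(0.081)·log₂(0.081) = 0.2937
  −(0.149)·log₂(0.149) = 0.4092
  −(0.590)·log₂(0.590) = 0.4491
  −(0.180)·log₂(0.180) = 0.4453
Sum: 0.2937 + 0.4092 + 0.4491 + 0.4453 = 1.597 bits.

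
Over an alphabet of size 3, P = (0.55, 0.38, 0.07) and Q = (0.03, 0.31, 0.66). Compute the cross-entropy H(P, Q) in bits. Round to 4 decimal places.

3.4664 bits

H(P,Q) = −Σ p·log₂ q.
  −0.55·log₂(0.03) = 2.78239
  −0.38·log₂(0.31) = 0.64207
  −0.07·log₂(0.66) = 0.04196
H(P,Q) = 3.4664 bits.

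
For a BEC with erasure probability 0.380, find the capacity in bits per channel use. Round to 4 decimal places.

0.6200 bits

Binary erasure channel: capacity C = 1 − ε.
C = 1 − 0.380 = 0.6200 bits per channel use.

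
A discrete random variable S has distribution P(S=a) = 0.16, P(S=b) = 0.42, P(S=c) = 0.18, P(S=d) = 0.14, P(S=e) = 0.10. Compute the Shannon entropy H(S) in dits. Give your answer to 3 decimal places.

0.639 dits

H(S) = −Σ p·log₁₀ p.
  −(0.16)·log₁₀(0.16) = 0.1273
  −(0.42)·log₁₀(0.42) = 0.1582
  −(0.18)·log₁₀(0.18) = 0.1341
  −(0.14)·log₁₀(0.14) = 0.1195
  −(0.10)·log₁₀(0.10) = 0.1000
Sum: 0.1273 + 0.1582 + 0.1341 + 0.1195 + 0.1000 = 0.639 dits.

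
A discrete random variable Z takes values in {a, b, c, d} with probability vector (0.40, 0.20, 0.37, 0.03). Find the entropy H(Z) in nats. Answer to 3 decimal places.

1.161 nats

H(Z) = −Σ p·ln p.
  −(0.40)·ln(0.40) = 0.3665
  −(0.20)·ln(0.20) = 0.3219
  −(0.37)·ln(0.37) = 0.3679
  −(0.03)·ln(0.03) = 0.1052
Sum: 0.3665 + 0.3219 + 0.3679 + 0.1052 = 1.161 nats.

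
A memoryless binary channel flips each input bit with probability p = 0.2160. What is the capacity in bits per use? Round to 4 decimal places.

0.2472 bits

Binary symmetric channel: C = 1 − h₂(ε) where h₂ is the binary entropy function.
h₂(0.2160) = −0.2160·log₂0.2160 − 0.7840·log₂0.7840 = 0.7528.
C = 1 − 0.7528 = 0.2472 bits per channel use.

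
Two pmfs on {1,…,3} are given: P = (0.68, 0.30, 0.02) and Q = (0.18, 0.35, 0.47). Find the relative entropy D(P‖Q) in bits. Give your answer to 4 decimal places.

1.1461 bits

D(P‖Q) = Σ p·log₂(p/q).
  0.68·log₂(0.68/0.18) = 1.30393
  0.30·log₂(0.30/0.35) = -0.06672
  0.02·log₂(0.02/0.47) = -0.09109
D(P‖Q) = 1.1461 bits.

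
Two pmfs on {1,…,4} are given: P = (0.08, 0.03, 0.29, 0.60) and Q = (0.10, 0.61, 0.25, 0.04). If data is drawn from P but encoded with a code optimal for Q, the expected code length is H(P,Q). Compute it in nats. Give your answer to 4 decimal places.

2.5324 nats

H(P,Q) = −Σ p·ln q.
  −0.08·ln(0.10) = 0.18421
  −0.03·ln(0.61) = 0.01483
  −0.29·ln(0.25) = 0.40203
  −0.60·ln(0.04) = 1.93133
H(P,Q) = 2.5324 nats.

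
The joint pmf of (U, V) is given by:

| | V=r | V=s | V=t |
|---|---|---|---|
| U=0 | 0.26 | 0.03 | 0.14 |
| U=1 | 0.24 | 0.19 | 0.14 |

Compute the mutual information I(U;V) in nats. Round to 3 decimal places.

0.055 nats

Marginals: p(U) = (0.4300, 0.5700), p(V) = (0.5000, 0.2200, 0.2800).
I(U;V) = Σ p(x,y)·ln[p(x,y)/(p(x)p(y))].
  (0,r): 0.26·ln(1.2093) = 0.0494
  (0,s): 0.03·ln(0.3171) = -0.0345
  (0,t): 0.14·ln(1.1628) = 0.0211
  (1,r): 0.24·ln(0.8421) = -0.0412
  (1,s): 0.19·ln(1.5152) = 0.0789
  (1,t): 0.14·ln(0.8772) = -0.0183
Sum = 0.055 nats.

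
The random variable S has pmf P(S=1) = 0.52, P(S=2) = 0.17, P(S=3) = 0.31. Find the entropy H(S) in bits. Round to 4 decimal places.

1.4490 bits

H(S) = −Σ p·log₂ p.
  −(0.52)·log₂(0.52) = 0.49058
  −(0.17)·log₂(0.17) = 0.43459
  −(0.31)·log₂(0.31) = 0.52379
Sum: 0.49058 + 0.43459 + 0.52379 = 1.4490 bits.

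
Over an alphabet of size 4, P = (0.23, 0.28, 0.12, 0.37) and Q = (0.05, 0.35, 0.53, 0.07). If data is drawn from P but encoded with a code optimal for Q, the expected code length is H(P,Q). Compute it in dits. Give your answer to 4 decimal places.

0.8873 dits

H(P,Q) = −Σ p·log₁₀ q.
  −0.23·log₁₀(0.05) = 0.29924
  −0.28·log₁₀(0.35) = 0.12766
  −0.12·log₁₀(0.53) = 0.03309
  −0.37·log₁₀(0.07) = 0.42731
H(P,Q) = 0.8873 dits.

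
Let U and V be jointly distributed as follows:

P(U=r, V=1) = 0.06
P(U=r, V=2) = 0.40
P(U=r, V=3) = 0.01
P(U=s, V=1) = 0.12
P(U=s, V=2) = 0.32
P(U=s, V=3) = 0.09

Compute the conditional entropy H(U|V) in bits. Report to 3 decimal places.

0.926 bits

Chain rule: H(U|V) = H(U,V) − H(V).
Marginals: p(U) = (0.4700, 0.5300), p(V) = (0.1800, 0.7200, 0.1000).
H(U,V) = 2.0445 bits; H(V) = 1.1187 bits.
H(U|V) = 2.0445 − 1.1187 = 0.926 bits.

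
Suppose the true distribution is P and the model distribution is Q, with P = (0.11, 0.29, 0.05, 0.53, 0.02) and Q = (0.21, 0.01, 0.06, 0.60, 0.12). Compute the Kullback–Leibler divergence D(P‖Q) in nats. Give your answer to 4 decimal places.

D(P‖Q) = Σ p·ln(p/q).
  0.11·ln(0.11/0.21) = -0.07113
  0.29·ln(0.29/0.01) = 0.97652
  0.05·ln(0.05/0.06) = -0.00912
  0.53·ln(0.53/0.60) = -0.06575
  0.02·ln(0.02/0.12) = -0.03584
D(P‖Q) = 0.7947 nats.

0.7947 nats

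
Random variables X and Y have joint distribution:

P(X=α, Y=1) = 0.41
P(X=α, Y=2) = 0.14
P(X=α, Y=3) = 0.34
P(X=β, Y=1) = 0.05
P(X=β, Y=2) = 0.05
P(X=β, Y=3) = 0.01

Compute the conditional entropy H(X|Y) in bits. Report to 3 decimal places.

0.452 bits

Chain rule: H(X|Y) = H(X,Y) − H(Y).
Marginals: p(X) = (0.8900, 0.1100), p(Y) = (0.4600, 0.1900, 0.3500).
H(X,Y) = 1.9523 bits; H(Y) = 1.5007 bits.
H(X|Y) = 1.9523 − 1.5007 = 0.452 bits.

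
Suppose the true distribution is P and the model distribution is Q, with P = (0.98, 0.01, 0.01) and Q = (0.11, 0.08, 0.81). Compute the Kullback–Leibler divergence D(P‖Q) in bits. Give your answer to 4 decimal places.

D(P‖Q) = Σ p·log₂(p/q).
  0.98·log₂(0.98/0.11) = 3.09217
  0.01·log₂(0.01/0.08) = -0.03000
  0.01·log₂(0.01/0.81) = -0.06340
D(P‖Q) = 2.9988 bits.

2.9988 bits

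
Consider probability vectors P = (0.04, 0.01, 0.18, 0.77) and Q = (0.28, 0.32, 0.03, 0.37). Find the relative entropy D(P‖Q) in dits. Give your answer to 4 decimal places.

0.3363 dits

D(P‖Q) = Σ p·log₁₀(p/q).
  0.04·log₁₀(0.04/0.28) = -0.03380
  0.01·log₁₀(0.01/0.32) = -0.01505
  0.18·log₁₀(0.18/0.03) = 0.14007
  0.77·log₁₀(0.77/0.37) = 0.24508
D(P‖Q) = 0.3363 dits.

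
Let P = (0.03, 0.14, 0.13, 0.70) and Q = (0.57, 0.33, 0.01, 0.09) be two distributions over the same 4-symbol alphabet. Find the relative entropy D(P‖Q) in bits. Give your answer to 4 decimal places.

2.2520 bits

D(P‖Q) = Σ p·log₂(p/q).
  0.03·log₂(0.03/0.57) = -0.12744
  0.14·log₂(0.14/0.33) = -0.17319
  0.13·log₂(0.13/0.01) = 0.48106
  0.70·log₂(0.70/0.09) = 2.07155
D(P‖Q) = 2.2520 bits.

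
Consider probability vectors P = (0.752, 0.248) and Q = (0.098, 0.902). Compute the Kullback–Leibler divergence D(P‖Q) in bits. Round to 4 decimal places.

D(P‖Q) = Σ p·log₂(p/q).
  0.752·log₂(0.752/0.098) = 2.21079
  0.248·log₂(0.248/0.902) = -0.46197
D(P‖Q) = 1.7488 bits.

1.7488 bits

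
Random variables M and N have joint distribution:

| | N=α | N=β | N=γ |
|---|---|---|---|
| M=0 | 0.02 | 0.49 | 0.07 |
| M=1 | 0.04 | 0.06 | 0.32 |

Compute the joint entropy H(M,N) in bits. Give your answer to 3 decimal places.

1.841 bits

H(M,N) = −Σ p(x,y)·log₂ p(x,y) over all 6 cells.
  cell (0,α): −0.02·log₂0.02 = 0.1129
  cell (0,β): −0.49·log₂0.49 = 0.5043
  cell (0,γ): −0.07·log₂0.07 = 0.2686
  cell (1,α): −0.04·log₂0.04 = 0.1858
  cell (1,β): −0.06·log₂0.06 = 0.2435
  cell (1,γ): −0.32·log₂0.32 = 0.5260
Sum = 1.841 bits.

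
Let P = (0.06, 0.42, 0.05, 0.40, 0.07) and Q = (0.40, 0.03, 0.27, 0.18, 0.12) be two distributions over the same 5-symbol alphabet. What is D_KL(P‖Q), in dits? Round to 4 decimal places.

D(P‖Q) = Σ p·log₁₀(p/q).
  0.06·log₁₀(0.06/0.40) = -0.04943
  0.42·log₁₀(0.42/0.03) = 0.48137
  0.05·log₁₀(0.05/0.27) = -0.03662
  0.40·log₁₀(0.40/0.18) = 0.13871
  0.07·log₁₀(0.07/0.12) = -0.01639
D(P‖Q) = 0.5176 dits.

0.5176 dits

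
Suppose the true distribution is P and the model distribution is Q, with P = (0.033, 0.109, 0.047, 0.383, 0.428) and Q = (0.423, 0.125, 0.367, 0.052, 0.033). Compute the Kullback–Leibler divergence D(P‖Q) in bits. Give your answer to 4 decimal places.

2.4033 bits

D(P‖Q) = Σ p·log₂(p/q).
  0.033·log₂(0.033/0.423) = -0.12144
  0.109·log₂(0.109/0.125) = -0.02154
  0.047·log₂(0.047/0.367) = -0.13936
  0.383·log₂(0.383/0.052) = 1.10333
  0.428·log₂(0.428/0.033) = 1.58235
D(P‖Q) = 2.4033 bits.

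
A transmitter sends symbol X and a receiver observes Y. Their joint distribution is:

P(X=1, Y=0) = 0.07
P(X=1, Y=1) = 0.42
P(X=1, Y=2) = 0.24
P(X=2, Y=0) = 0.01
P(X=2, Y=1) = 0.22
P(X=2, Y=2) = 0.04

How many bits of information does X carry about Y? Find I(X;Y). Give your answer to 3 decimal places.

Marginals: p(X) = (0.7300, 0.2700), p(Y) = (0.0800, 0.6400, 0.2800).
I(X;Y) = H(X) + H(Y) − H(X,Y).
H(X) = 0.8415, H(Y) = 1.2178, H(X,Y) = 2.0211.
I(X;Y) = 0.8415 + 1.2178 − 2.0211 = 0.038 bits.

0.038 bits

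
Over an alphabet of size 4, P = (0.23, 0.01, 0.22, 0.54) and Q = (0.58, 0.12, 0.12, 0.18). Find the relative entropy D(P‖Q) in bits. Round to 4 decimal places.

0.7055 bits

D(P‖Q) = Σ p·log₂(p/q).
  0.23·log₂(0.23/0.58) = -0.30692
  0.01·log₂(0.01/0.12) = -0.03585
  0.22·log₂(0.22/0.12) = 0.19238
  0.54·log₂(0.54/0.18) = 0.85588
D(P‖Q) = 0.7055 bits.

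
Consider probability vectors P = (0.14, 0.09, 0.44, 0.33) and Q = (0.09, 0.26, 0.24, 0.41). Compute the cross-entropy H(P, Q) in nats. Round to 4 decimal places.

H(P,Q) = −Σ p·ln q.
  −0.14·ln(0.09) = 0.33711
  −0.09·ln(0.26) = 0.12124
  −0.44·ln(0.24) = 0.62793
  −0.33·ln(0.41) = 0.29423
H(P,Q) = 1.3805 nats.

1.3805 nats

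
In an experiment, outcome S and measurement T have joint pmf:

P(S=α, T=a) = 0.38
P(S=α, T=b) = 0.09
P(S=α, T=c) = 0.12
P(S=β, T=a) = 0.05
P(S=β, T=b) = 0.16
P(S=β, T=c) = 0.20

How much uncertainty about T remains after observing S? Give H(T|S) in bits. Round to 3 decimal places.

Marginals: p(S) = (0.5900, 0.4100), p(T) = (0.4300, 0.2500, 0.3200).
H(T|S) = Σ p(S) · H(T|S=·).
  S=α: p=0.5900, H(T|S=α) = 1.2899
  S=β: p=0.4100, H(T|S=β) = 1.4052
Weighted sum = 1.337 bits.

1.337 bits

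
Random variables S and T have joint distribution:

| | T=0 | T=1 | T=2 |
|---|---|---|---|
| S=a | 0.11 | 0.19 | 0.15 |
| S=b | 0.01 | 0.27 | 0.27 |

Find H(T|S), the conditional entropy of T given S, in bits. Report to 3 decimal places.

1.310 bits

Marginals: p(S) = (0.4500, 0.5500), p(T) = (0.1200, 0.4600, 0.4200).
H(T|S) = Σ p(S) · H(T|S=·).
  S=a: p=0.4500, H(T|S=a) = 1.5503
  S=b: p=0.5500, H(T|S=b) = 1.1129
Weighted sum = 1.310 bits.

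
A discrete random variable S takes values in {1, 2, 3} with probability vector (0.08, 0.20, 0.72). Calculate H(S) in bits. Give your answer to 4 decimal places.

1.0971 bits

H(S) = −Σ p·log₂ p.
  −(0.08)·log₂(0.08) = 0.29151
  −(0.20)·log₂(0.20) = 0.46439
  −(0.72)·log₂(0.72) = 0.34123
Sum: 0.29151 + 0.46439 + 0.34123 = 1.0971 bits.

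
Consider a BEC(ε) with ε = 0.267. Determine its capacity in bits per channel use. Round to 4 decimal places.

Binary erasure channel: capacity C = 1 − ε.
C = 1 − 0.267 = 0.7330 bits per channel use.

0.7330 bits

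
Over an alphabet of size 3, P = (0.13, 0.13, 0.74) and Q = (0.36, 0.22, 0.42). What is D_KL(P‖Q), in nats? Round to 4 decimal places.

D(P‖Q) = Σ p·ln(p/q).
  0.13·ln(0.13/0.36) = -0.13241
  0.13·ln(0.13/0.22) = -0.06839
  0.74·ln(0.74/0.42) = 0.41913
D(P‖Q) = 0.2183 nats.

0.2183 nats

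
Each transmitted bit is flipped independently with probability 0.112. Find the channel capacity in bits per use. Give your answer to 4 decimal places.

0.4941 bits

Binary symmetric channel: C = 1 − h₂(ε) where h₂ is the binary entropy function.
h₂(0.112) = −0.112·log₂0.112 − 0.888·log₂0.888 = 0.5059.
C = 1 − 0.5059 = 0.4941 bits per channel use.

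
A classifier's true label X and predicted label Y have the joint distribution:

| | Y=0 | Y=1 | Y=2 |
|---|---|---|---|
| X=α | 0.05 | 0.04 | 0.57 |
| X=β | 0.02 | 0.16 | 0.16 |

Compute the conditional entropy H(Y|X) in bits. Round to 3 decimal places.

Marginals: p(X) = (0.6600, 0.3400), p(Y) = (0.0700, 0.2000, 0.7300).
H(Y|X) = Σ p(X) · H(Y|X=·).
  X=α: p=0.6600, H(Y|X=α) = 0.7098
  X=β: p=0.3400, H(Y|X=β) = 1.2639
Weighted sum = 0.898 bits.

0.898 bits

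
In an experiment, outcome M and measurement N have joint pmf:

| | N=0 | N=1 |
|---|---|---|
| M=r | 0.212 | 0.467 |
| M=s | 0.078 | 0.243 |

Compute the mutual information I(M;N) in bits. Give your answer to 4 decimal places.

Marginals: p(M) = (0.6790, 0.3210), p(N) = (0.2900, 0.7100).
I(M;N) = Σ p(x,y)·log₂[p(x,y)/(p(x)p(y))].
  (r,0): 0.212·log₂(1.0766) = 0.02258
  (r,1): 0.467·log₂(0.9687) = -0.02143
  (s,0): 0.078·log₂(0.8379) = -0.01990
  (s,1): 0.243·log₂(1.0662) = 0.02248
Sum = 0.0037 bits.

0.0037 bits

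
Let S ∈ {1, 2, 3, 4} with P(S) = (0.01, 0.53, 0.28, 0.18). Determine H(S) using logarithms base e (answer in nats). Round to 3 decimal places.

H(S) = −Σ p·ln p.
  −(0.01)·ln(0.01) = 0.0461
  −(0.53)·ln(0.53) = 0.3365
  −(0.28)·ln(0.28) = 0.3564
  −(0.18)·ln(0.18) = 0.3087
Sum: 0.0461 + 0.3365 + 0.3564 + 0.3087 = 1.048 nats.

1.048 nats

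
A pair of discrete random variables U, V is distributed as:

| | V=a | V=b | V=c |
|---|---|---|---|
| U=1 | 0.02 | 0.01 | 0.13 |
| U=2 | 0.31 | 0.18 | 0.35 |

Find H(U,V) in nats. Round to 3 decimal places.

H(U,V) = −Σ p(x,y)·ln p(x,y) over all 6 cells.
  cell (1,a): −0.02·ln0.02 = 0.0782
  cell (1,b): −0.01·ln0.01 = 0.0461
  cell (1,c): −0.13·ln0.13 = 0.2652
  cell (2,a): −0.31·ln0.31 = 0.3631
  cell (2,b): −0.18·ln0.18 = 0.3087
  cell (2,c): −0.35·ln0.35 = 0.3674
Sum = 1.429 nats.

1.429 nats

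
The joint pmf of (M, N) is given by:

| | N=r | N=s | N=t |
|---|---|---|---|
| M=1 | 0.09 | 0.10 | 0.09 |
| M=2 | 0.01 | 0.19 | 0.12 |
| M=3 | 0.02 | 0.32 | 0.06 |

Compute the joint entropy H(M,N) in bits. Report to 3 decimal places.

H(M,N) = −Σ p(x,y)·log₂ p(x,y) over all 9 cells.
  cell (1,r): −0.09·log₂0.09 = 0.3127
  cell (1,s): −0.10·log₂0.10 = 0.3322
  cell (1,t): −0.09·log₂0.09 = 0.3127
  cell (2,r): −0.01·log₂0.01 = 0.0664
  cell (2,s): −0.19·log₂0.19 = 0.4552
  cell (2,t): −0.12·log₂0.12 = 0.3671
  cell (3,r): −0.02·log₂0.02 = 0.1129
  cell (3,s): −0.32·log₂0.32 = 0.5260
  cell (3,t): −0.06·log₂0.06 = 0.2435
Sum = 2.729 bits.

2.729 bits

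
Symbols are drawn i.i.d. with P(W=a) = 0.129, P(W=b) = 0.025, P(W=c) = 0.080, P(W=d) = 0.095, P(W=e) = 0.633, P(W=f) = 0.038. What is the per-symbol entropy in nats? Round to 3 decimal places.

H(W) = −Σ p·ln p.
  −(0.129)·ln(0.129) = 0.2642
  −(0.025)·ln(0.025) = 0.0922
  −(0.080)·ln(0.080) = 0.2021
  −(0.095)·ln(0.095) = 0.2236
  −(0.633)·ln(0.633) = 0.2895
  −(0.038)·ln(0.038) = 0.1243
Sum: 0.2642 + 0.0922 + 0.2021 + 0.2236 + 0.2895 + 0.1243 = 1.196 nats.

1.196 nats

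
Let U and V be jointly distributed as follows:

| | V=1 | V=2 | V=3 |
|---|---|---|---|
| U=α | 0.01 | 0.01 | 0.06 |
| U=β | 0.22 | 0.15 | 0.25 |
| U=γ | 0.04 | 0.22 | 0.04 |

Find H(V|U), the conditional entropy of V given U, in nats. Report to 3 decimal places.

0.956 nats

Chain rule: H(V|U) = H(U,V) − H(U).
Marginals: p(U) = (0.0800, 0.6200, 0.3000), p(V) = (0.2700, 0.3800, 0.3500).
H(U,V) = 1.8158 nats; H(U) = 0.8596 nats.
H(V|U) = 1.8158 − 0.8596 = 0.956 nats.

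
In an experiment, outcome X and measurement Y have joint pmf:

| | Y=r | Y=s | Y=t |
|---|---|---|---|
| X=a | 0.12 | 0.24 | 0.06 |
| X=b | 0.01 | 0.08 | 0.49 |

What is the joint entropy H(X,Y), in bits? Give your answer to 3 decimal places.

1.967 bits

H(X,Y) = −Σ p(x,y)·log₂ p(x,y) over all 6 cells.
  cell (a,r): −0.12·log₂0.12 = 0.3671
  cell (a,s): −0.24·log₂0.24 = 0.4941
  cell (a,t): −0.06·log₂0.06 = 0.2435
  cell (b,r): −0.01·log₂0.01 = 0.0664
  cell (b,s): −0.08·log₂0.08 = 0.2915
  cell (b,t): −0.49·log₂0.49 = 0.5043
Sum = 1.967 bits.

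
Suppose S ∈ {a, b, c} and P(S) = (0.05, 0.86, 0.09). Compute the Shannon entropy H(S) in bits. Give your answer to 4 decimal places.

H(S) = −Σ p·log₂ p.
  −(0.05)·log₂(0.05) = 0.21610
  −(0.86)·log₂(0.86) = 0.18713
  −(0.09)·log₂(0.09) = 0.31265
Sum: 0.21610 + 0.18713 + 0.31265 = 0.7159 bits.

0.7159 bits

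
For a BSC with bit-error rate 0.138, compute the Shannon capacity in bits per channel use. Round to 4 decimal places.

Binary symmetric channel: C = 1 − h₂(ε) where h₂ is the binary entropy function.
h₂(0.138) = −0.138·log₂0.138 − 0.862·log₂0.862 = 0.5790.
C = 1 − 0.5790 = 0.4210 bits per channel use.

0.4210 bits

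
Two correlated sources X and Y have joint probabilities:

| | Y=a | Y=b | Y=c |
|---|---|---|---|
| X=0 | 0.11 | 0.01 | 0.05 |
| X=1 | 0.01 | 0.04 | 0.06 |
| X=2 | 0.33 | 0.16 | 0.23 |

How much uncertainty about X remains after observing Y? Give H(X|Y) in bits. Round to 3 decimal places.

1.047 bits

Marginals: p(X) = (0.1700, 0.1100, 0.7200), p(Y) = (0.4500, 0.2100, 0.3400).
H(X|Y) = Σ p(Y) · H(X|Y=·).
  Y=a: p=0.4500, H(X|Y=a) = 0.9470
  Y=b: p=0.2100, H(X|Y=b) = 0.9637
  Y=c: p=0.3400, H(X|Y=c) = 1.2298
Weighted sum = 1.047 bits.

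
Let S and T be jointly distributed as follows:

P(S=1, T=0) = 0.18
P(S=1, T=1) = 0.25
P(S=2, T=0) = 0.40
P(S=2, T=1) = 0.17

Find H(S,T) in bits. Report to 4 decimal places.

H(S,T) = −Σ p(x,y)·log₂ p(x,y) over all 4 cells.
  cell (1,0): −0.18·log₂0.18 = 0.44531
  cell (1,1): −0.25·log₂0.25 = 0.50000
  cell (2,0): −0.40·log₂0.40 = 0.52877
  cell (2,1): −0.17·log₂0.17 = 0.43459
Sum = 1.9087 bits.

1.9087 bits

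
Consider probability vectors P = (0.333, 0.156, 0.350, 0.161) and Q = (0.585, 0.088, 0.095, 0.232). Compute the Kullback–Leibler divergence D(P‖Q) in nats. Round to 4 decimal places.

0.2993 nats

D(P‖Q) = Σ p·ln(p/q).
  0.333·ln(0.333/0.585) = -0.18764
  0.156·ln(0.156/0.088) = 0.08931
  0.350·ln(0.350/0.095) = 0.45642
  0.161·ln(0.161/0.232) = -0.05882
D(P‖Q) = 0.2993 nats.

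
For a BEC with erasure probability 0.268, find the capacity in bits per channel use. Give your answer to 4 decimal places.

Binary erasure channel: capacity C = 1 − ε.
C = 1 − 0.268 = 0.7320 bits per channel use.

0.7320 bits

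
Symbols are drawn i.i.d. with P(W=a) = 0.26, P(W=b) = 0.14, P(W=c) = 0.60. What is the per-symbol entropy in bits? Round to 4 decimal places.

1.3446 bits

H(W) = −Σ p·log₂ p.
  −(0.26)·log₂(0.26) = 0.50529
  −(0.14)·log₂(0.14) = 0.39711
  −(0.60)·log₂(0.60) = 0.44218
Sum: 0.50529 + 0.39711 + 0.44218 = 1.3446 bits.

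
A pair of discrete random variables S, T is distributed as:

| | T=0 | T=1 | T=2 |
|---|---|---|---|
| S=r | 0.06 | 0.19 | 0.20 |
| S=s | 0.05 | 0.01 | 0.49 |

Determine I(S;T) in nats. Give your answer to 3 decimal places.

0.157 nats

Marginals: p(S) = (0.4500, 0.5500), p(T) = (0.1100, 0.2000, 0.6900).
I(S;T) = Σ p(x,y)·ln[p(x,y)/(p(x)p(y))].
  (r,0): 0.06·ln(1.2121) = 0.0115
  (r,1): 0.19·ln(2.1111) = 0.1420
  (r,2): 0.20·ln(0.6441) = -0.0880
  (s,0): 0.05·ln(0.8264) = -0.0095
  (s,1): 0.01·ln(0.0909) = -0.0240
  (s,2): 0.49·ln(1.2912) = 0.1252
Sum = 0.157 nats.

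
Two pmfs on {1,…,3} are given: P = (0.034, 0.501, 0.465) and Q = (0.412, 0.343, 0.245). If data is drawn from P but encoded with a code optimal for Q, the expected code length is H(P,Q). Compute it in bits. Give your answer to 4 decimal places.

1.7605 bits

H(P,Q) = −Σ p·log₂ q.
  −0.034·log₂(0.412) = 0.04350
  −0.501·log₂(0.343) = 0.77340
  −0.465·log₂(0.245) = 0.94355
H(P,Q) = 1.7605 bits.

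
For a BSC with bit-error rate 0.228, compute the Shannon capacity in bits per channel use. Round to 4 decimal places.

Binary symmetric channel: C = 1 − h₂(ε) where h₂ is the binary entropy function.
h₂(0.228) = −0.228·log₂0.228 − 0.772·log₂0.772 = 0.7745.
C = 1 − 0.7745 = 0.2255 bits per channel use.

0.2255 bits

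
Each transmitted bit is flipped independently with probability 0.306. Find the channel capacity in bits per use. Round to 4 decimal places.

Binary symmetric channel: C = 1 − h₂(ε) where h₂ is the binary entropy function.
h₂(0.306) = −0.306·log₂0.306 − 0.694·log₂0.694 = 0.8885.
C = 1 − 0.8885 = 0.1115 bits per channel use.

0.1115 bits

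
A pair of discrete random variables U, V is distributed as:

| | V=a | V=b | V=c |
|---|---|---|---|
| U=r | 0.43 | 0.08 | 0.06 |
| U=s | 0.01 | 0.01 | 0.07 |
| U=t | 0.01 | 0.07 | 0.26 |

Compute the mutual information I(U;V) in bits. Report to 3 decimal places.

0.475 bits

Marginals: p(U) = (0.5700, 0.0900, 0.3400), p(V) = (0.4500, 0.1600, 0.3900).
I(U;V) = H(U) + H(V) − H(U,V).
H(U) = 1.3041, H(V) = 1.4712, H(U,V) = 2.3003.
I(U;V) = 1.3041 + 1.4712 − 2.3003 = 0.475 bits.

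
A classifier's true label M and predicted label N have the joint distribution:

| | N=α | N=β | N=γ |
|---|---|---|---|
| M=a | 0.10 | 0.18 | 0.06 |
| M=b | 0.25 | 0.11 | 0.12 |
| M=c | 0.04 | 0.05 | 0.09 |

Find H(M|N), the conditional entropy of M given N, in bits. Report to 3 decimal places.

Marginals: p(M) = (0.3400, 0.4800, 0.1800), p(N) = (0.3900, 0.3400, 0.2700).
H(M|N) = Σ p(N) · H(M|N=·).
  N=α: p=0.3900, H(M|N=α) = 1.2517
  N=β: p=0.3400, H(M|N=β) = 1.4192
  N=γ: p=0.2700, H(M|N=γ) = 1.5305
Weighted sum = 1.384 bits.

1.384 bits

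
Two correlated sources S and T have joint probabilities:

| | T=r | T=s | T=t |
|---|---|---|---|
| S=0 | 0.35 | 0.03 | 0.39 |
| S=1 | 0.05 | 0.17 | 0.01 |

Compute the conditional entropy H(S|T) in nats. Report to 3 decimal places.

Marginals: p(S) = (0.7700, 0.2300), p(T) = (0.4000, 0.2000, 0.4000).
H(S|T) = Σ p(T) · H(S|T=·).
  T=r: p=0.4000, H(S|T=r) = 0.3768
  T=s: p=0.2000, H(S|T=s) = 0.4227
  T=t: p=0.4000, H(S|T=t) = 0.1169
Weighted sum = 0.282 nats.

0.282 nats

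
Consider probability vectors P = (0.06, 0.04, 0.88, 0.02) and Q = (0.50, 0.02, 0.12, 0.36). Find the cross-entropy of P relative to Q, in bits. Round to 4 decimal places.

H(P,Q) = −Σ p·log₂ q.
  −0.06·log₂(0.50) = 0.06000
  −0.04·log₂(0.02) = 0.22575
  −0.88·log₂(0.12) = 2.69183
  −0.02·log₂(0.36) = 0.02948
H(P,Q) = 3.0071 bits.

3.0071 bits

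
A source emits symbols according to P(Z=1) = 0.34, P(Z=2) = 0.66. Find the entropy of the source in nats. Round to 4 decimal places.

0.6410 nats

H(Z) = −Σ p·ln p.
  −(0.34)·ln(0.34) = 0.36680
  −(0.66)·ln(0.66) = 0.27424
Sum: 0.36680 + 0.27424 = 0.6410 nats.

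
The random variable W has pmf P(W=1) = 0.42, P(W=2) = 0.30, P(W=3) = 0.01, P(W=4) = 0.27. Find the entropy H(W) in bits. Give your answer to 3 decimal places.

H(W) = −Σ p·log₂ p.
  −(0.42)·log₂(0.42) = 0.5256
  −(0.30)·log₂(0.30) = 0.5211
  −(0.01)·log₂(0.01) = 0.0664
  −(0.27)·log₂(0.27) = 0.5100
Sum: 0.5256 + 0.5211 + 0.0664 + 0.5100 = 1.623 bits.

1.623 bits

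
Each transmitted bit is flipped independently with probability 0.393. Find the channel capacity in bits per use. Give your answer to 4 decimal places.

Binary symmetric channel: C = 1 − h₂(ε) where h₂ is the binary entropy function.
h₂(0.393) = −0.393·log₂0.393 − 0.607·log₂0.607 = 0.9667.
C = 1 − 0.9667 = 0.0333 bits per channel use.

0.0333 bits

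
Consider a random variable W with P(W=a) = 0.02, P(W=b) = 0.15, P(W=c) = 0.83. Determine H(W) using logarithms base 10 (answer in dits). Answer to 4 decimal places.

0.2247 dits

H(W) = −Σ p·log₁₀ p.
  −(0.02)·log₁₀(0.02) = 0.03398
  −(0.15)·log₁₀(0.15) = 0.12359
  −(0.83)·log₁₀(0.83) = 0.06717
Sum: 0.03398 + 0.12359 + 0.06717 = 0.2247 dits.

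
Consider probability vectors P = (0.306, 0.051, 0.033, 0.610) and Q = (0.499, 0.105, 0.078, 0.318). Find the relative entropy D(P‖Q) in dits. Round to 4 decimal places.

D(P‖Q) = Σ p·log₁₀(p/q).
  0.306·log₁₀(0.306/0.499) = -0.06499
  0.051·log₁₀(0.051/0.105) = -0.01599
  0.033·log₁₀(0.033/0.078) = -0.01233
  0.610·log₁₀(0.610/0.318) = 0.17257
D(P‖Q) = 0.0793 dits.

0.0793 dits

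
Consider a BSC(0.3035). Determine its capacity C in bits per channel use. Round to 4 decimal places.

0.1145 bits

Binary symmetric channel: C = 1 − h₂(ε) where h₂ is the binary entropy function.
h₂(0.3035) = −0.3035·log₂0.3035 − 0.6965·log₂0.6965 = 0.8855.
C = 1 − 0.8855 = 0.1145 bits per channel use.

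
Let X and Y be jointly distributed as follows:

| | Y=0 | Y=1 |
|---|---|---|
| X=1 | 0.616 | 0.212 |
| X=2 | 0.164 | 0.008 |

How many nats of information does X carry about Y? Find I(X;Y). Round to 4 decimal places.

Marginals: p(X) = (0.8280, 0.1720), p(Y) = (0.7800, 0.2200).
I(X;Y) = H(X) + H(Y) − H(X,Y).
H(X) = 0.4590, H(Y) = 0.5269, H(X,Y) = 0.9624.
I(X;Y) = 0.4590 + 0.5269 − 0.9624 = 0.0235 nats.

0.0235 nats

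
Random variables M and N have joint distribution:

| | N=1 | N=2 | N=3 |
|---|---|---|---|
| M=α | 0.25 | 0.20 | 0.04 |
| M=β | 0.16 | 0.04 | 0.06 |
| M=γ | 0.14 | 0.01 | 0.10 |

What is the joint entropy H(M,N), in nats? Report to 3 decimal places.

1.940 nats

H(M,N) = −Σ p(x,y)·ln p(x,y) over all 9 cells.
  cell (α,1): −0.25·ln0.25 = 0.3466
  cell (α,2): −0.20·ln0.20 = 0.3219
  cell (α,3): −0.04·ln0.04 = 0.1288
  cell (β,1): −0.16·ln0.16 = 0.2932
  cell (β,2): −0.04·ln0.04 = 0.1288
  cell (β,3): −0.06·ln0.06 = 0.1688
  cell (γ,1): −0.14·ln0.14 = 0.2753
  cell (γ,2): −0.01·ln0.01 = 0.0461
  cell (γ,3): −0.10·ln0.10 = 0.2303
Sum = 1.940 nats.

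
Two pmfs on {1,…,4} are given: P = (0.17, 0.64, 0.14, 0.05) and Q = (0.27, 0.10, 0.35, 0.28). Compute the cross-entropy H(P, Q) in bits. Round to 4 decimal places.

2.7510 bits

H(P,Q) = −Σ p·log₂ q.
  −0.17·log₂(0.27) = 0.32112
  −0.64·log₂(0.10) = 2.12603
  −0.14·log₂(0.35) = 0.21204
  −0.05·log₂(0.28) = 0.09183
H(P,Q) = 2.7510 bits.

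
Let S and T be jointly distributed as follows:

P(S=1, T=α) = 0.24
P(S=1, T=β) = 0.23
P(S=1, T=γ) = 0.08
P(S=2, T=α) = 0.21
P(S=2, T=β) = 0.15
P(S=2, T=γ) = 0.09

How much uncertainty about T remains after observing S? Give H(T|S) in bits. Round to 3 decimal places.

1.477 bits

Chain rule: H(T|S) = H(S,T) − H(S).
Marginals: p(S) = (0.5500, 0.4500), p(T) = (0.4500, 0.3800, 0.1700).
H(S,T) = 2.4693 bits; H(S) = 0.9928 bits.
H(T|S) = 2.4693 − 0.9928 = 1.477 bits.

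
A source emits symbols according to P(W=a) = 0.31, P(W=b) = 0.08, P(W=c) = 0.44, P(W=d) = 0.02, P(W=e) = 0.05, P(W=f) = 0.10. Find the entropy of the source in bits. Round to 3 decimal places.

H(W) = −Σ p·log₂ p.
  −(0.31)·log₂(0.31) = 0.5238
  −(0.08)·log₂(0.08) = 0.2915
  −(0.44)·log₂(0.44) = 0.5211
  −(0.02)·log₂(0.02) = 0.1129
  −(0.05)·log₂(0.05) = 0.2161
  −(0.10)·log₂(0.10) = 0.3322
Sum: 0.5238 + 0.2915 + 0.5211 + 0.1129 + 0.2161 + 0.3322 = 1.998 bits.

1.998 bits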